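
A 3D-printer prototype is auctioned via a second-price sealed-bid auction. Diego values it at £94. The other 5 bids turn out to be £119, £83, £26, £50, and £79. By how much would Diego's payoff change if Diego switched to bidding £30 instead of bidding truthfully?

The highest competing bid is £119.
Bidding truthfully at £94: the top bid is £119 (a rival), so Diego loses. Payoff = £0.
Bidding £30: the top bid is £119 (a rival), so Diego loses. Payoff = £0.
Change = £0 − £0 = £0.
The bid only affects whether you win, not the price — here both bids land on the same side of the top rival bid, so the deviation is payoff-neutral.

Payoff change: £0.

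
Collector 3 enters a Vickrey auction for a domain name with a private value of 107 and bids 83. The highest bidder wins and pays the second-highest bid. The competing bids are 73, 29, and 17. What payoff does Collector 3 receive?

Highest competing bid: 73.
Collector 3's bid 83 is the highest overall, so Collector 3 wins and pays the second-highest bid, 73.
Payoff = value − price = 107 − 73 = 34.

Payoff = 34.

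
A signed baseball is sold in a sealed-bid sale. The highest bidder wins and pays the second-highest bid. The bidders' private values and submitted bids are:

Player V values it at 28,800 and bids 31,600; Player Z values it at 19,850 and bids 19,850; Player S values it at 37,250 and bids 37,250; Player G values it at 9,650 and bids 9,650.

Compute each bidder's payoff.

Payoffs: Player V 0, Player Z 0, Player S 5,650, Player G 0.

Ordered from highest: Player S 37,250; Player V 31,600; Player Z 19,850; Player G 9,650.
Player S has the top bid and wins; the price is the second-highest bid, 31,600.
Player S's payoff = 37,250 − 31,600 = 5,650. All other bidders lose, so their payoff is 0.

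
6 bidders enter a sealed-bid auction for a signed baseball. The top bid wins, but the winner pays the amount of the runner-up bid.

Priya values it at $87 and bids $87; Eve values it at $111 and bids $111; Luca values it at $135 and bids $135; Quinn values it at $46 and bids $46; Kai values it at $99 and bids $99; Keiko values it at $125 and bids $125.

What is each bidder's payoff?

Priya $0, Eve $0, Luca $10, Quinn $0, Kai $0, Keiko $0.

Sorted high to low: Luca $135; Keiko $125; Eve $111; Kai $99; Priya $87; Quinn $46.
Luca has the top bid and wins; the price is the second-highest bid, $125.
Luca's payoff = $135 − $125 = $10. All other bidders lose, so their payoff is 0.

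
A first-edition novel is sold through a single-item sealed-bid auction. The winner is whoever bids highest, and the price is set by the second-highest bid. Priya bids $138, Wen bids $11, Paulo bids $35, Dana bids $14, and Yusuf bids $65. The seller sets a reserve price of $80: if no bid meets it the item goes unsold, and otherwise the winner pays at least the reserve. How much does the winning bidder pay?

Sorted high to low: Priya $138; Yusuf $65; Paulo $35; Dana $14; Wen $11.
Priya has the highest bid, so Priya wins.
The second-highest bid is $65, but the reserve $80 is higher, so the price is the reserve.

The winner pays $80.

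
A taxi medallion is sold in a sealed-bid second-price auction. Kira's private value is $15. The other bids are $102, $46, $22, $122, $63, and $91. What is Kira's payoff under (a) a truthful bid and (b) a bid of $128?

The highest competing bid is $122.
Bidding truthfully at $15: the top bid is $122 (a rival), so Kira loses. Payoff = $0.
Bidding $128: Kira has the top bid, wins, and pays the second-highest bid $122. Payoff = $15 − $122 = -$107.

(a) $0  (b) -$107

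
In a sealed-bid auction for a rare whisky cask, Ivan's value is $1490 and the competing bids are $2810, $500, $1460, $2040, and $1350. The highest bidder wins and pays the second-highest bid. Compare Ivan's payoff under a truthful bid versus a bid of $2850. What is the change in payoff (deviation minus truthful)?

The highest competing bid is $2810.
Bidding truthfully at $1490: the top bid is $2810 (a rival), so Ivan loses. Payoff = $0.
Bidding $2850: Ivan has the top bid, wins, and pays the second-highest bid $2810. Payoff = $1490 − $2810 = -$1320.
Change = -$1320 − $0 = -$1320.

Payoff change: -$1320.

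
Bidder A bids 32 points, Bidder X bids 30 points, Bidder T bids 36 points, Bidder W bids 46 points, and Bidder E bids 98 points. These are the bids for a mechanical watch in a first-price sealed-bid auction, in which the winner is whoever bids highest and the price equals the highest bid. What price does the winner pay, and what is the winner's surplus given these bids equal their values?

Ranking the bids: Bidder E 98 points > Bidder W 46 points > Bidder T 36 points > Bidder A 32 points > Bidder X 30 points.
Bidder E is the highest bidder, so Bidder E wins.
Under the first-price rule, the price is the highest bid: 98 points.
Surplus = 98 points − 98 points = 0 points.

The winner pays 98 points for a surplus of 0 points.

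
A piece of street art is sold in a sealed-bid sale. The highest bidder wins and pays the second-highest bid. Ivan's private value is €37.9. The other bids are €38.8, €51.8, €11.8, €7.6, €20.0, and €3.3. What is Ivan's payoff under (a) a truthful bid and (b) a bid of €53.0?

(a) €0.0  (b) -€13.9

The highest competing bid is €51.8.
Bidding truthfully at €37.9: the top bid is €51.8 (a rival), so Ivan loses. Payoff = €0.0.
Bidding €53.0: Ivan has the top bid, wins, and pays the second-highest bid €51.8. Payoff = €37.9 − €51.8 = -€13.9.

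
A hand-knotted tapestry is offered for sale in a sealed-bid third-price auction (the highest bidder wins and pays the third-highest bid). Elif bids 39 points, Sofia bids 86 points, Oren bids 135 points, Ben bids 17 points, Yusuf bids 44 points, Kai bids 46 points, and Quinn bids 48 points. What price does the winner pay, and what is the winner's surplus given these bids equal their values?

Price 48 points; surplus 87 points.

Ordered from highest: Oren 135 points; Sofia 86 points; Quinn 48 points; Kai 46 points; Yusuf 44 points; Elif 39 points; Ben 17 points.
Oren is the highest bidder, so Oren wins.
Under the third-price rule, the price is the third-highest bid: 48 points.
Surplus = 135 points − 48 points = 87 points.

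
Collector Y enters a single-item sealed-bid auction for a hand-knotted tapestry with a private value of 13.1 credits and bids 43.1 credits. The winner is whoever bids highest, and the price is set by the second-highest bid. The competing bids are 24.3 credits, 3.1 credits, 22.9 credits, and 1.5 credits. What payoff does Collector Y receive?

-11.2 credits

Highest competing bid: 24.3 credits.
Collector Y's bid 43.1 credits is the highest overall, so Collector Y wins and pays the second-highest bid, 24.3 credits.
Payoff = value − price = 13.1 credits − 24.3 credits = -11.2 credits.
Overbidding won the item at a price above value — truthful bidding would have avoided this loss.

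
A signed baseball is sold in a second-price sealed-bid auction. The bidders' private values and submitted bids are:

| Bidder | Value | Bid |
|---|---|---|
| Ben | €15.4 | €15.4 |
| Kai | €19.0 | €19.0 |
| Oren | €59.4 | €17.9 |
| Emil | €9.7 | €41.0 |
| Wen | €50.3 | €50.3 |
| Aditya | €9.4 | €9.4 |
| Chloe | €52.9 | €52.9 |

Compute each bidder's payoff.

Bids in descending order: Chloe €52.9; Wen €50.3; Emil €41.0; Kai €19.0; Oren €17.9; Ben €15.4; Aditya €9.4.
Chloe has the top bid and wins; the price is the second-highest bid, €50.3.
Chloe's payoff = €52.9 − €50.3 = €2.6. All other bidders lose, so their payoff is 0.

Payoffs: Ben €0.0, Kai €0.0, Oren €0.0, Emil €0.0, Wen €0.0, Aditya €0.0, Chloe €2.6.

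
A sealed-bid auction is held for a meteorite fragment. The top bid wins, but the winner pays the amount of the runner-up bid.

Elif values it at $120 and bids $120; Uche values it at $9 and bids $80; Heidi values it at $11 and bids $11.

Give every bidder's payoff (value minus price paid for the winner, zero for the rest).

Sorted high to low: Elif $120, then Uche $80, then Heidi $11.
Elif has the top bid and wins; the price is the second-highest bid, $80.
Elif's payoff = $120 − $80 = $40. All other bidders lose, so their payoff is 0.

Payoffs: Elif $40, Uche $0, Heidi $0.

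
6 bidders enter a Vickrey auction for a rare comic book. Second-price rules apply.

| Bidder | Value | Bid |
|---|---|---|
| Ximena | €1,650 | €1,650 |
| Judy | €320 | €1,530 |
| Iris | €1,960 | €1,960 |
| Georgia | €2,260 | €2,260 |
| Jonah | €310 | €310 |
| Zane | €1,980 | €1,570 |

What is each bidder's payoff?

Ordered from highest: Georgia €2,260; Iris €1,960; Ximena €1,650; Zane €1,570; Judy €1,530; Jonah €310.
Georgia has the top bid and wins; the price is the second-highest bid, €1,960.
Georgia's payoff = €2,260 − €1,960 = €300. All other bidders lose, so their payoff is 0.

Payoffs: Ximena €0, Judy €0, Iris €0, Georgia €300, Jonah €0, Zane €0.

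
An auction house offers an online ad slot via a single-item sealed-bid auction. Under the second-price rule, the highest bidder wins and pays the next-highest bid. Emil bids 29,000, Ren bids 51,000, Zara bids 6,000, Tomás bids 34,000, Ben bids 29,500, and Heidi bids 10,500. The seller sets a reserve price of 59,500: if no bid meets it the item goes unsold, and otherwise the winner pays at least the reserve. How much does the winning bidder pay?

Sorted high to low: Ren 51,000, then Tomás 34,000, then Ben 29,500, then Emil 29,000, then Heidi 10,500, then Zara 6,000.
The top bid 51,000 is below the reserve 59,500, so the item goes unsold and nothing is paid.

unsold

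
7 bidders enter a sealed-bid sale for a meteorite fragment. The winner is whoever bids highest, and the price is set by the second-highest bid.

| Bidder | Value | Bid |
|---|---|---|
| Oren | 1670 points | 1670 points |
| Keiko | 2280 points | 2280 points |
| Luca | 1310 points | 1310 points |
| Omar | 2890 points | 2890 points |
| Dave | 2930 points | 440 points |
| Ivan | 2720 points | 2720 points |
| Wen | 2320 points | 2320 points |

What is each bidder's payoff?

Oren 0 points, Keiko 0 points, Luca 0 points, Omar 170 points, Dave 0 points, Ivan 0 points, Wen 0 points.

Sorted high to low: Omar 2890 points > Ivan 2720 points > Wen 2320 points > Keiko 2280 points > Oren 1670 points > Luca 1310 points > Dave 440 points.
Omar has the top bid and wins; the price is the second-highest bid, 2720 points.
Omar's payoff = 2890 points − 2720 points = 170 points. All other bidders lose, so their payoff is 0.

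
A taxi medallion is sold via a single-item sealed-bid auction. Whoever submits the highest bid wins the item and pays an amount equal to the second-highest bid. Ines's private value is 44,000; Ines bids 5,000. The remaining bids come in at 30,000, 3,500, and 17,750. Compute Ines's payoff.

Payoff = 0.

Highest competing bid: 30,000.
Ines's bid 5,000 is not the highest, so Ines loses, pays nothing, and earns zero payoff.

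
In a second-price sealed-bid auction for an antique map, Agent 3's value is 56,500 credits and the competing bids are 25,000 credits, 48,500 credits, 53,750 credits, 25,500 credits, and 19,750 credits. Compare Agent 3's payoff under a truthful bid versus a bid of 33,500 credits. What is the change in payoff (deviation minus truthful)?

Payoff change: -2,750 credits.

The highest competing bid is 53,750 credits.
Bidding truthfully at 56,500 credits: Agent 3 has the top bid, wins, and pays the second-highest bid 53,750 credits. Payoff = 56,500 credits − 53,750 credits = 2,750 credits.
Bidding 33,500 credits: the top bid is 53,750 credits (a rival), so Agent 3 loses. Payoff = 0 credits.
Change = 0 credits − 2,750 credits = -2,750 credits.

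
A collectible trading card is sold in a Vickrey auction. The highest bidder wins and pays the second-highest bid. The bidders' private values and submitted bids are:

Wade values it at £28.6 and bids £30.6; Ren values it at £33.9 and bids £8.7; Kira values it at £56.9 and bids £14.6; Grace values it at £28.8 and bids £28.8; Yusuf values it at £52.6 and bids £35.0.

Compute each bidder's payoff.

Wade £0.0, Ren £0.0, Kira £0.0, Grace £0.0, Yusuf £22.0.

Bids in descending order: Yusuf £35.0 > Wade £30.6 > Grace £28.8 > Kira £14.6 > Ren £8.7.
Yusuf has the top bid and wins; the price is the second-highest bid, £30.6.
Yusuf's payoff = £52.6 − £30.6 = £22.0. All other bidders lose, so their payoff is 0.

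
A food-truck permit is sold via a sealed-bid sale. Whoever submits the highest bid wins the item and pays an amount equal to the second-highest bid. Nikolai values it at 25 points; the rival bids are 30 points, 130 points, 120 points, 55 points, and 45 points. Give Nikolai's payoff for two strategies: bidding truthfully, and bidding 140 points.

Truthful: 0 points; alternative: -105 points.

The highest competing bid is 130 points.
Bidding truthfully at 25 points: the top bid is 130 points (a rival), so Nikolai loses. Payoff = 0 points.
Bidding 140 points: Nikolai has the top bid, wins, and pays the second-highest bid 130 points. Payoff = 25 points − 130 points = -105 points.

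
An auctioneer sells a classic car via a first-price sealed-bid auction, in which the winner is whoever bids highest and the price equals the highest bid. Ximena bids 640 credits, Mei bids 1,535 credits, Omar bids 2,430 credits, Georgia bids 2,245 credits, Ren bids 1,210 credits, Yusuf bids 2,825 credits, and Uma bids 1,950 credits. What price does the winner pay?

2,825 credits

Sorted high to low: Yusuf 2,825 credits; Omar 2,430 credits; Georgia 2,245 credits; Uma 1,950 credits; Mei 1,535 credits; Ren 1,210 credits; Ximena 640 credits.
Yusuf is the highest bidder, so Yusuf wins.
Under the first-price rule, the price is the highest bid: 2,825 credits.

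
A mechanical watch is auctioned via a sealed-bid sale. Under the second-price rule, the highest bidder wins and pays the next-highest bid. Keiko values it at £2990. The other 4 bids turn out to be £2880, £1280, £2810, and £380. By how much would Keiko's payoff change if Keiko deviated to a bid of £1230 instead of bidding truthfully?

-£110

The highest competing bid is £2880.
Bidding truthfully at £2990: Keiko has the top bid, wins, and pays the second-highest bid £2880. Payoff = £2990 − £2880 = £110.
Bidding £1230: the top bid is £2880 (a rival), so Keiko loses. Payoff = £0.
Change = £0 − £110 = -£110.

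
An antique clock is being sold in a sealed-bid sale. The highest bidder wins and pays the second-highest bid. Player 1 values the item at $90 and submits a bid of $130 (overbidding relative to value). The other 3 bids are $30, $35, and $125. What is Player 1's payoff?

Payoff = -$35.

Highest competing bid: $125.
Player 1's bid $130 is the highest overall, so Player 1 wins and pays the second-highest bid, $125.
Payoff = value − price = $90 − $125 = -$35.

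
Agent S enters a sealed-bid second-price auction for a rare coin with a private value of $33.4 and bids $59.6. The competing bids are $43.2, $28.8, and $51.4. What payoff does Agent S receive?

Agent S's payoff: -$18.0.

Highest competing bid: $51.4.
Agent S's bid $59.6 is the highest overall, so Agent S wins and pays the second-highest bid, $51.4.
Payoff = value − price = $33.4 − $51.4 = -$18.0.
Overbidding won the item at a price above value — truthful bidding would have avoided this loss.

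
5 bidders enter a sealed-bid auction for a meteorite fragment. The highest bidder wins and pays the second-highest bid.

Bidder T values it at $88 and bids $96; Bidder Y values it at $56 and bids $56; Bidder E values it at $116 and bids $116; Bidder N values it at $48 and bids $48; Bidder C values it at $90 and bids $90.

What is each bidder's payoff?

Bids in descending order: Bidder E $116; Bidder T $96; Bidder C $90; Bidder Y $56; Bidder N $48.
Bidder E has the top bid and wins; the price is the second-highest bid, $96.
Bidder E's payoff = $116 − $96 = $20. All other bidders lose, so their payoff is 0.

Bidder T $0, Bidder Y $0, Bidder E $20, Bidder N $0, Bidder C $0.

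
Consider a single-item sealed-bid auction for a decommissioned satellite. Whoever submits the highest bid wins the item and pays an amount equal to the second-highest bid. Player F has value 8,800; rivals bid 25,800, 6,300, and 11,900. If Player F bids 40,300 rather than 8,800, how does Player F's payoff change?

The highest competing bid is 25,800.
Bidding truthfully at 8,800: the top bid is 25,800 (a rival), so Player F loses. Payoff = 0.
Bidding 40,300: Player F has the top bid, wins, and pays the second-highest bid 25,800. Payoff = 8,800 − 25,800 = -17,000.
Change = -17,000 − 0 = -17,000.

Change in payoff: -17,000.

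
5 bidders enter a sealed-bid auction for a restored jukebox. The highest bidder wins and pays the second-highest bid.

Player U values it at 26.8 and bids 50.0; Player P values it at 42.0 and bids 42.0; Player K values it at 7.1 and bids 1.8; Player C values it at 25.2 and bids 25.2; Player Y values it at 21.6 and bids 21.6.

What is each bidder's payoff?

Payoffs: Player U -15.2, Player P 0.0, Player K 0.0, Player C 0.0, Player Y 0.0.

Bids in descending order: Player U 50.0; Player P 42.0; Player C 25.2; Player Y 21.6; Player K 1.8.
Player U has the top bid and wins; the price is the second-highest bid, 42.0.
Player U's payoff = 26.8 − 42.0 = -15.2. All other bidders lose, so their payoff is 0.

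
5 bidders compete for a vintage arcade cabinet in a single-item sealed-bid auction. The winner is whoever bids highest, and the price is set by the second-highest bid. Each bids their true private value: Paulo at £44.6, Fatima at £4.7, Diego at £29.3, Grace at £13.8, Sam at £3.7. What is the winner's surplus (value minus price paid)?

Ordered from highest: Paulo £44.6 > Diego £29.3 > Grace £13.8 > Fatima £4.7 > Sam £3.7.
Paulo wins with the top bid and pays the second-highest, £29.3.
Surplus = £44.6 − £29.3 = £15.3.

Surplus = £15.3.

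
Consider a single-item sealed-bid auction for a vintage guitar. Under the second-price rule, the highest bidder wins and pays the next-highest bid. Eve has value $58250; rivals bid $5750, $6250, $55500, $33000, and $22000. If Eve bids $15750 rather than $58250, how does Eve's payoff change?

Change in payoff: -$2750.

The highest competing bid is $55500.
Bidding truthfully at $58250: Eve has the top bid, wins, and pays the second-highest bid $55500. Payoff = $58250 − $55500 = $2750.
Bidding $15750: the top bid is $55500 (a rival), so Eve loses. Payoff = $0.
Change = $0 − $2750 = -$2750.
This is the dominant-strategy logic: truthful bidding weakly beats any alternative.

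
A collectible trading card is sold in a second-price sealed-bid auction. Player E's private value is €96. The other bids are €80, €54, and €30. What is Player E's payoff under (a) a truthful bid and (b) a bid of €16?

The highest competing bid is €80.
Bidding truthfully at €96: Player E has the top bid, wins, and pays the second-highest bid €80. Payoff = €96 − €80 = €16.
Bidding €16: the top bid is €80 (a rival), so Player E loses. Payoff = €0.
This is the dominant-strategy logic: truthful bidding weakly beats any alternative.

(a) €16  (b) €0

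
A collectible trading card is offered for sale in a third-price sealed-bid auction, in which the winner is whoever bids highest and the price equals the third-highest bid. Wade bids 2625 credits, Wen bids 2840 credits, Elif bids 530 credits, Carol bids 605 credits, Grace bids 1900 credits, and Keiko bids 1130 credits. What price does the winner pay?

Price paid: 1900 credits.

Ranking the bids: Wen 2840 credits > Wade 2625 credits > Grace 1900 credits > Keiko 1130 credits > Carol 605 credits > Elif 530 credits.
Wen is the highest bidder, so Wen wins.
Under the third-price rule, the price is the third-highest bid: 1900 credits.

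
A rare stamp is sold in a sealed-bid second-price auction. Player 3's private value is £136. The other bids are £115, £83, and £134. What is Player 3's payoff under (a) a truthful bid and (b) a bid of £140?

The highest competing bid is £134.
Bidding truthfully at £136: Player 3 has the top bid, wins, and pays the second-highest bid £134. Payoff = £136 − £134 = £2.
Bidding £140: Player 3 has the top bid, wins, and pays the second-highest bid £134. Payoff = £136 − £134 = £2.
The bid only affects whether you win, not the price — here both bids land on the same side of the top rival bid, so the deviation is payoff-neutral.

(a) £2  (b) £2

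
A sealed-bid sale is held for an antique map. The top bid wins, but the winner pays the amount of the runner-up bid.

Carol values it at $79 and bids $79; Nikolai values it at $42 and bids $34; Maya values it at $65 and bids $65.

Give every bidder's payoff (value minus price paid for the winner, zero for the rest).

Bids in descending order: Carol $79, then Maya $65, then Nikolai $34.
Carol has the top bid and wins; the price is the second-highest bid, $65.
Carol's payoff = $79 − $65 = $14. All other bidders lose, so their payoff is 0.

Carol $14, Nikolai $0, Maya $0.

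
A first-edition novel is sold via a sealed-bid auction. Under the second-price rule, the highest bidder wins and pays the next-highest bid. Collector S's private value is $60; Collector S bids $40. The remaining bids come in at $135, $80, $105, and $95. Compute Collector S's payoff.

Highest competing bid: $135.
Collector S's bid $40 is not the highest, so Collector S loses, pays nothing, and earns zero payoff.

$0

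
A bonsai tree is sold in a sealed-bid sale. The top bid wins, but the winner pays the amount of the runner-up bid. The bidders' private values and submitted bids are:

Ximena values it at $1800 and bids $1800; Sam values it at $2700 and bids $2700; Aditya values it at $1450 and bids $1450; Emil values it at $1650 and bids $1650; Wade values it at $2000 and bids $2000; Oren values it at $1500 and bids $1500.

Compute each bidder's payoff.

Bids in descending order: Sam $2700; Wade $2000; Ximena $1800; Emil $1650; Oren $1500; Aditya $1450.
Sam has the top bid and wins; the price is the second-highest bid, $2000.
Sam's payoff = $2700 − $2000 = $700. All other bidders lose, so their payoff is 0.

Ximena $0, Sam $700, Aditya $0, Emil $0, Wade $0, Oren $0.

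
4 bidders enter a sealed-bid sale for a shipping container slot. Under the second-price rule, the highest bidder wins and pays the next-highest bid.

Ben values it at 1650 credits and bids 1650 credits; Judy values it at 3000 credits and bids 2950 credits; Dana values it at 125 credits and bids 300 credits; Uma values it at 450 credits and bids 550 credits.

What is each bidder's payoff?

Ordered from highest: Judy 2950 credits; Ben 1650 credits; Uma 550 credits; Dana 300 credits.
Judy has the top bid and wins; the price is the second-highest bid, 1650 credits.
Judy's payoff = 3000 credits − 1650 credits = 1350 credits. All other bidders lose, so their payoff is 0.

Ben 0 credits, Judy 1350 credits, Dana 0 credits, Uma 0 credits.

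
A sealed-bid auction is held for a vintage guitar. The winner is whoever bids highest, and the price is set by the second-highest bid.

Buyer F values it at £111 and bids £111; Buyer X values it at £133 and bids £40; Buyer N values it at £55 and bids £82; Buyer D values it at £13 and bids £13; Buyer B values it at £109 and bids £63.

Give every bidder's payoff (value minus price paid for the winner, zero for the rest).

Buyer F £29, Buyer X £0, Buyer N £0, Buyer D £0, Buyer B £0.

Bids in descending order: Buyer F £111, then Buyer N £82, then Buyer B £63, then Buyer X £40, then Buyer D £13.
Buyer F has the top bid and wins; the price is the second-highest bid, £82.
Buyer F's payoff = £111 − £82 = £29. All other bidders lose, so their payoff is 0.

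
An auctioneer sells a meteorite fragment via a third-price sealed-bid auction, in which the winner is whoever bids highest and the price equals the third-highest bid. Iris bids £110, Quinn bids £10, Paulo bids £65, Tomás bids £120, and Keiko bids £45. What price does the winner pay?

Price paid: £65.

Sorted high to low: Tomás £120, then Iris £110, then Paulo £65, then Keiko £45, then Quinn £10.
Tomás is the highest bidder, so Tomás wins.
Under the third-price rule, the price is the third-highest bid: £65.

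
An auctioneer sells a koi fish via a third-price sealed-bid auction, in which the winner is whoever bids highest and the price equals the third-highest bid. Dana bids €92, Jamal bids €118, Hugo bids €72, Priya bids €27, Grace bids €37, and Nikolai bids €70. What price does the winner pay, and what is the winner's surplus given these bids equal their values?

The winner pays €72 for a surplus of €46.

Sorted high to low: Jamal €118; Dana €92; Hugo €72; Nikolai €70; Grace €37; Priya €27.
Jamal is the highest bidder, so Jamal wins.
Under the third-price rule, the price is the third-highest bid: €72.
Surplus = €118 − €72 = €46.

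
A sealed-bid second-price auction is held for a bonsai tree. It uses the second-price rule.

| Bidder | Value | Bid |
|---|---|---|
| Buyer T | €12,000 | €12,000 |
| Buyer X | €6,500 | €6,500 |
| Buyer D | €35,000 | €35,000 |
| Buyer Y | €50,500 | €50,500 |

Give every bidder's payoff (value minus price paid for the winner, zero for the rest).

Ranking the bids: Buyer Y €50,500, then Buyer D €35,000, then Buyer T €12,000, then Buyer X €6,500.
Buyer Y has the top bid and wins; the price is the second-highest bid, €35,000.
Buyer Y's payoff = €50,500 − €35,000 = €15,500. All other bidders lose, so their payoff is 0.

Payoffs: Buyer T €0, Buyer X €0, Buyer D €0, Buyer Y €15,500.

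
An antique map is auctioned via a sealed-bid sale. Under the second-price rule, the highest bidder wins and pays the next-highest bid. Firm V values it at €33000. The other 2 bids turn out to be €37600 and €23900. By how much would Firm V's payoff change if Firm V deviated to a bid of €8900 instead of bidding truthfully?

Change in payoff: €0.

The highest competing bid is €37600.
Bidding truthfully at €33000: the top bid is €37600 (a rival), so Firm V loses. Payoff = €0.
Bidding €8900: the top bid is €37600 (a rival), so Firm V loses. Payoff = €0.
Change = €0 − €0 = €0.
The bid only affects whether you win, not the price — here both bids land on the same side of the top rival bid, so the deviation is payoff-neutral.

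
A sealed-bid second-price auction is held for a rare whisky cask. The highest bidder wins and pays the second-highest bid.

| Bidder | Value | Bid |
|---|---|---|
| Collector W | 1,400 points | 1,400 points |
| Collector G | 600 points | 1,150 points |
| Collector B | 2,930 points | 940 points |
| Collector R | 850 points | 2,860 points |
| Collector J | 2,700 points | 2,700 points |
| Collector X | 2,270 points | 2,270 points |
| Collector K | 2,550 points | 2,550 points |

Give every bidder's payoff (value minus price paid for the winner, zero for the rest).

Sorted high to low: Collector R 2,860 points > Collector J 2,700 points > Collector K 2,550 points > Collector X 2,270 points > Collector W 1,400 points > Collector G 1,150 points > Collector B 940 points.
Collector R has the top bid and wins; the price is the second-highest bid, 2,700 points.
Collector R's payoff = 850 points − 2,700 points = -1,850 points. All other bidders lose, so their payoff is 0.

Collector W 0 points, Collector G 0 points, Collector B 0 points, Collector R -1,850 points, Collector J 0 points, Collector X 0 points, Collector K 0 points.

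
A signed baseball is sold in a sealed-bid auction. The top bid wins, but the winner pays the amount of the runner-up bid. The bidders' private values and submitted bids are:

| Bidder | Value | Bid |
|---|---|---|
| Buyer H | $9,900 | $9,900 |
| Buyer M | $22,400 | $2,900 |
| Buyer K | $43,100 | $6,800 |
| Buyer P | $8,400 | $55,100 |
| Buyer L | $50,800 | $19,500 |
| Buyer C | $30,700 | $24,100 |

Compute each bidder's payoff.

Bids in descending order: Buyer P $55,100, then Buyer C $24,100, then Buyer L $19,500, then Buyer H $9,900, then Buyer K $6,800, then Buyer M $2,900.
Buyer P has the top bid and wins; the price is the second-highest bid, $24,100.
Buyer P's payoff = $8,400 − $24,100 = -$15,700. All other bidders lose, so their payoff is 0.

Payoffs: Buyer H $0, Buyer M $0, Buyer K $0, Buyer P -$15,700, Buyer L $0, Buyer C $0.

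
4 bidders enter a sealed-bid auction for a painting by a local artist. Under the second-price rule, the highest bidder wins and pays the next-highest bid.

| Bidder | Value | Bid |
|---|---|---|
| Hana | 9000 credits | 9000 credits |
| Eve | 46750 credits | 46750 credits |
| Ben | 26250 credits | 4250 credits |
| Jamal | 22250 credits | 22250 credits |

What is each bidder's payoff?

Bids in descending order: Eve 46750 credits; Jamal 22250 credits; Hana 9000 credits; Ben 4250 credits.
Eve has the top bid and wins; the price is the second-highest bid, 22250 credits.
Eve's payoff = 46750 credits − 22250 credits = 24500 credits. All other bidders lose, so their payoff is 0.

Hana 0 credits, Eve 24500 credits, Ben 0 credits, Jamal 0 credits.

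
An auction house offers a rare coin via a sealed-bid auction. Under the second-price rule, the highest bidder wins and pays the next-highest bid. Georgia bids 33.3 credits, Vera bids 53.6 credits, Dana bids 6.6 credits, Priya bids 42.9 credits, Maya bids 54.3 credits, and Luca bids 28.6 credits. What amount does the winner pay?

The winner pays 53.6 credits.

Sorted high to low: Maya 54.3 credits > Vera 53.6 credits > Priya 42.9 credits > Georgia 33.3 credits > Luca 28.6 credits > Dana 6.6 credits.
Maya has the highest bid, so Maya wins.
The second-highest bid is 53.6 credits, so that is what Maya pays.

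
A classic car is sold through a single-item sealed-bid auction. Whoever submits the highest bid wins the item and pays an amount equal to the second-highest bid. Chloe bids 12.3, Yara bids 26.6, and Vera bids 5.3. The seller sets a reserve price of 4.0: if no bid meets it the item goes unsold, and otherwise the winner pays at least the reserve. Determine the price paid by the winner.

12.3

Bids in descending order: Yara 26.6; Chloe 12.3; Vera 5.3.
Yara has the highest bid, so Yara wins.
The second-highest bid is 12.3, which exceeds the reserve, so that sets the price.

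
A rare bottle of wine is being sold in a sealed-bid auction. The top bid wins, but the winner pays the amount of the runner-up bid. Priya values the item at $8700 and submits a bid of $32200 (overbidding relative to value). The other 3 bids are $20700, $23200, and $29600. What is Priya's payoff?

Highest competing bid: $29600.
Priya's bid $32200 is the highest overall, so Priya wins and pays the second-highest bid, $29600.
Payoff = value − price = $8700 − $29600 = -$20900.
Overbidding won the item at a price above value — truthful bidding would have avoided this loss.

Priya's payoff: -$20900.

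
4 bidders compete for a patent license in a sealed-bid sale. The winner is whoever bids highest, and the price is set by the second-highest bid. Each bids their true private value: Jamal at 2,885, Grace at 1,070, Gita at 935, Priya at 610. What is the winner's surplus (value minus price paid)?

Surplus = 1,815.

Bids in descending order: Jamal 2,885; Grace 1,070; Gita 935; Priya 610.
Jamal wins with the top bid and pays the second-highest, 1,070.
Surplus = 2,885 − 1,070 = 1,815.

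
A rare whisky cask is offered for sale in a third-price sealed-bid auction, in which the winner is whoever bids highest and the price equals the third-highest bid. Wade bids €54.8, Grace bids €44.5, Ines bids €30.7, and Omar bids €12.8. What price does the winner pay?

Bids in descending order: Wade €54.8; Grace €44.5; Ines €30.7; Omar €12.8.
Wade is the highest bidder, so Wade wins.
Under the third-price rule, the price is the third-highest bid: €30.7.

Price paid: €30.7.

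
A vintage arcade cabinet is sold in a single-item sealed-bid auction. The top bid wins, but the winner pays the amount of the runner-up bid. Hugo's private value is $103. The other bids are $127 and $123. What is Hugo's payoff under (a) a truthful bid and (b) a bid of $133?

Truthful: $0; alternative: -$24.

The highest competing bid is $127.
Bidding truthfully at $103: the top bid is $127 (a rival), so Hugo loses. Payoff = $0.
Bidding $133: Hugo has the top bid, wins, and pays the second-highest bid $127. Payoff = $103 − $127 = -$24.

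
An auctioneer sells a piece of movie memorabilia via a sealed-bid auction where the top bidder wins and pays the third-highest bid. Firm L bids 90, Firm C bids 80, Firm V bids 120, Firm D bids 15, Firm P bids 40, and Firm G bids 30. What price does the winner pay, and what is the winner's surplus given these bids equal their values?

Ranking the bids: Firm V 120 > Firm L 90 > Firm C 80 > Firm P 40 > Firm G 30 > Firm D 15.
Firm V is the highest bidder, so Firm V wins.
Under the third-price rule, the price is the third-highest bid: 80.
Surplus = 120 − 80 = 40.

Price 80; surplus 40.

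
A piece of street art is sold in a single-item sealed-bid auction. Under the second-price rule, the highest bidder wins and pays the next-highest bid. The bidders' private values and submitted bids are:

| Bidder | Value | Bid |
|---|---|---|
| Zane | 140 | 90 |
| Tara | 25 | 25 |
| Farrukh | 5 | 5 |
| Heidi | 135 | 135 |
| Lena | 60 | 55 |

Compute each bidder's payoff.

Payoffs: Zane 0, Tara 0, Farrukh 0, Heidi 45, Lena 0.

Bids in descending order: Heidi 135, then Zane 90, then Lena 55, then Tara 25, then Farrukh 5.
Heidi has the top bid and wins; the price is the second-highest bid, 90.
Heidi's payoff = 135 − 90 = 45. All other bidders lose, so their payoff is 0.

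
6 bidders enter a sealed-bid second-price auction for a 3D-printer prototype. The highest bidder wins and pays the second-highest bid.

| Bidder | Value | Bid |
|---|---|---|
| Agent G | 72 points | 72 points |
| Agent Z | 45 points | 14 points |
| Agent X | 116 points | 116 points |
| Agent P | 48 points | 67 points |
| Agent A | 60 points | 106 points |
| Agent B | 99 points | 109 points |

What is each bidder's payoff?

Sorted high to low: Agent X 116 points; Agent B 109 points; Agent A 106 points; Agent G 72 points; Agent P 67 points; Agent Z 14 points.
Agent X has the top bid and wins; the price is the second-highest bid, 109 points.
Agent X's payoff = 116 points − 109 points = 7 points. All other bidders lose, so their payoff is 0.

Payoffs: Agent G 0 points, Agent Z 0 points, Agent X 7 points, Agent P 0 points, Agent A 0 points, Agent B 0 points.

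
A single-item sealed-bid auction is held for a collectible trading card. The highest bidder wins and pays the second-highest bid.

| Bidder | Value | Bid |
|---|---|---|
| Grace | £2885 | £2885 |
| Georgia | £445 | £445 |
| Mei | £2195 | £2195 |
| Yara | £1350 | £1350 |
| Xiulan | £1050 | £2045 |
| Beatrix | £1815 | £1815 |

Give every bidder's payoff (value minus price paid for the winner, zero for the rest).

Grace £690, Georgia £0, Mei £0, Yara £0, Xiulan £0, Beatrix £0.

Ranking the bids: Grace £2885, then Mei £2195, then Xiulan £2045, then Beatrix £1815, then Yara £1350, then Georgia £445.
Grace has the top bid and wins; the price is the second-highest bid, £2195.
Grace's payoff = £2885 − £2195 = £690. All other bidders lose, so their payoff is 0.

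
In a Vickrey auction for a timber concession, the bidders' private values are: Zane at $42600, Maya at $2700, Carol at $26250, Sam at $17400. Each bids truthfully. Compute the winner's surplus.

$16350

Sorted high to low: Zane $42600; Carol $26250; Sam $17400; Maya $2700.
Zane wins with the top bid and pays the second-highest, $26250.
Surplus = $42600 − $26250 = $16350.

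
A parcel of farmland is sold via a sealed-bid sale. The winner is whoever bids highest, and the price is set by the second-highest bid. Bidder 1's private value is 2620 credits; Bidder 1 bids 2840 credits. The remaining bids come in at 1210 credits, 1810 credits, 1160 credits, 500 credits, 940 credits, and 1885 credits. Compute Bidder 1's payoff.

Payoff = 735 credits.

Highest competing bid: 1885 credits.
Bidder 1's bid 2840 credits is the highest overall, so Bidder 1 wins and pays the second-highest bid, 1885 credits.
Payoff = value − price = 2620 credits − 1885 credits = 735 credits.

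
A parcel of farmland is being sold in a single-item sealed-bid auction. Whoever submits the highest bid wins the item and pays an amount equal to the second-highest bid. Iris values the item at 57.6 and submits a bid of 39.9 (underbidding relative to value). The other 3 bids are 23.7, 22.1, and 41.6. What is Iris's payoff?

Highest competing bid: 41.6.
Iris's bid 39.9 is not the highest, so Iris loses, pays nothing, and earns zero payoff.

0.0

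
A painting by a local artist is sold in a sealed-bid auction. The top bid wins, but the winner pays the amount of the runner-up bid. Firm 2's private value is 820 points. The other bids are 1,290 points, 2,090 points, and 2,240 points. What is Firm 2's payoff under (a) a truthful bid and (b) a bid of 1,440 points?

The highest competing bid is 2,240 points.
Bidding truthfully at 820 points: the top bid is 2,240 points (a rival), so Firm 2 loses. Payoff = 0 points.
Bidding 1,440 points: the top bid is 2,240 points (a rival), so Firm 2 loses. Payoff = 0 points.

Truthful: 0 points; alternative: 0 points.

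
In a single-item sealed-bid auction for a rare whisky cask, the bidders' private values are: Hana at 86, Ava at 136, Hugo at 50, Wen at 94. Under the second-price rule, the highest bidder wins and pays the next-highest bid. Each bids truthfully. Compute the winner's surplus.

42

Bids in descending order: Ava 136 > Wen 94 > Hana 86 > Hugo 50.
Ava wins with the top bid and pays the second-highest, 94.
Surplus = 136 − 94 = 42.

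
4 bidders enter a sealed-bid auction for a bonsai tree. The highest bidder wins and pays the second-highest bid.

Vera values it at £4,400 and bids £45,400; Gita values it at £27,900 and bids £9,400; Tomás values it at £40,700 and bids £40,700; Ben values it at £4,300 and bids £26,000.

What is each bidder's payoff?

Vera -£36,300, Gita £0, Tomás £0, Ben £0.

Ordered from highest: Vera £45,400; Tomás £40,700; Ben £26,000; Gita £9,400.
Vera has the top bid and wins; the price is the second-highest bid, £40,700.
Vera's payoff = £4,400 − £40,700 = -£36,300. All other bidders lose, so their payoff is 0.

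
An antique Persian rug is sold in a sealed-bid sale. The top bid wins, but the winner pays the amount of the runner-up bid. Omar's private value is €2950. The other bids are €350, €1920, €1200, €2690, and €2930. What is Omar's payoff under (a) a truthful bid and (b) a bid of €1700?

(a) €20  (b) €0

The highest competing bid is €2930.
Bidding truthfully at €2950: Omar has the top bid, wins, and pays the second-highest bid €2930. Payoff = €2950 − €2930 = €20.
Bidding €1700: the top bid is €2930 (a rival), so Omar loses. Payoff = €0.
Deviating from a truthful bid can only lose payoff in a second-price auction — never gain.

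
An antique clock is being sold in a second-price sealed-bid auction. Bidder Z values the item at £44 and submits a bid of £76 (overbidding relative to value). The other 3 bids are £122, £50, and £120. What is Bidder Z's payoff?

Payoff = £0.

Highest competing bid: £122.
Bidder Z's bid £76 is not the highest, so Bidder Z loses, pays nothing, and earns zero payoff.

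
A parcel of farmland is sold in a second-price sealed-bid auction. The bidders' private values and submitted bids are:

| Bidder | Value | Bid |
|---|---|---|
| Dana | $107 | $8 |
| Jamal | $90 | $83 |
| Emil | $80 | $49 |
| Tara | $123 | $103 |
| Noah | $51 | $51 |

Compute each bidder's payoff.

Ordered from highest: Tara $103, then Jamal $83, then Noah $51, then Emil $49, then Dana $8.
Tara has the top bid and wins; the price is the second-highest bid, $83.
Tara's payoff = $123 − $83 = $40. All other bidders lose, so their payoff is 0.

Payoffs: Dana $0, Jamal $0, Emil $0, Tara $40, Noah $0.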